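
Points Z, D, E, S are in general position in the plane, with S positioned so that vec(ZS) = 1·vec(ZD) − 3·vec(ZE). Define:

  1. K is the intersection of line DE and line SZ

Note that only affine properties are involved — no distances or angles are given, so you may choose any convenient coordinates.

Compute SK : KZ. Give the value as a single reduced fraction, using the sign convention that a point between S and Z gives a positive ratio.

Assign Z = (0, 0), D = (1, 0), E = (0, 1), S = (1, -3) — the answer is frame-independent, so this choice is without loss of generality.
1. K is the intersection of line DE and line SZ ⇒ K = (-1/2, 3/2)
K = S + t·(Z−S) with t = 3/2, so SK:KZ = t:(1−t) = 3/2:-1/2

SK:KZ = -3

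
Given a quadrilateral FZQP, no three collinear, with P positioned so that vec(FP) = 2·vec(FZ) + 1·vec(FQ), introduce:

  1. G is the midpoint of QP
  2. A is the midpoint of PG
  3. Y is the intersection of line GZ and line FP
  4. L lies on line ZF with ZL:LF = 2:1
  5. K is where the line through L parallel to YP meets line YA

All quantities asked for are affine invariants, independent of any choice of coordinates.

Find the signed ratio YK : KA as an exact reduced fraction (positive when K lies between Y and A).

YK:KA = -2/5

Work in coordinates with F = (0, 0), Z = (1, 0), Q = (0, 1), P = (2, 1).
1. G is the midpoint of QP ⇒ G = (1, 1)
2. A is the midpoint of PG ⇒ A = (3/2, 1)
3. Y is the intersection of line GZ and line FP ⇒ Y = (1, 1/2)
4. L lies on line ZF with ZL:LF = 2:1 ⇒ L = (1/3, 0)
5. K is where the line through L parallel to YP meets line YA ⇒ K = (2/3, 1/6)
K = Y + t·(A−Y) with t = -2/3, so YK:KA = t:(1−t) = -2/3:5/3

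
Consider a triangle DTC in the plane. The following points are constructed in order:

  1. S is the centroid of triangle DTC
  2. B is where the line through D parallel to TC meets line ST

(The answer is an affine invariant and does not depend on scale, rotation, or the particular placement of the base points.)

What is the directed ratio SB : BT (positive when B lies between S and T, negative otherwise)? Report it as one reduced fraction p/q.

Choose coordinates D = (0, 0), T = (1, 0), C = (0, 1).
1. S is the centroid of triangle DTC ⇒ S = (1/3, 1/3)
2. B is where the line through D parallel to TC meets line ST ⇒ B = (-1, 1)
B = S + t·(T−S) with t = -2, so SB:BT = t:(1−t) = -2:3

SB:BT = -2/3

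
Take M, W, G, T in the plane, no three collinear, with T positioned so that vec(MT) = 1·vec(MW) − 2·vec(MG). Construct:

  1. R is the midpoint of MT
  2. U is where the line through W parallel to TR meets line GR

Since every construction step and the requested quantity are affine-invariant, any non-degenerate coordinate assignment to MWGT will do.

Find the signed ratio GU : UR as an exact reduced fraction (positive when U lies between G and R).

Assign M = (0, 0), W = (1, 0), G = (0, 1), T = (1, -2) — the answer is frame-independent, so this choice is without loss of generality.
1. R is the midpoint of MT ⇒ R = (1/2, -1)
2. U is where the line through W parallel to TR meets line GR ⇒ U = (-1/2, 3)
U = G + t·(R−G) with t = -1, so GU:UR = t:(1−t) = -1:2

GU:UR = -1/2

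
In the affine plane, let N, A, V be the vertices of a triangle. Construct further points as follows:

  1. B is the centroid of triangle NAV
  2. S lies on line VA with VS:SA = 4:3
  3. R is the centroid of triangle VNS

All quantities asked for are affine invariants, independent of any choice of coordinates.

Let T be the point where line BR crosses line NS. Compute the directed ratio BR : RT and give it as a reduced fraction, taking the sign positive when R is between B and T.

BR:RT = -3/4

Set N = (0, 0), A = (1, 0), V = (0, 1); any affine frame gives the same invariant.
1. B is the centroid of triangle NAV ⇒ B = (1/3, 1/3)
2. S lies on line VA with VS:SA = 4:3 ⇒ S = (4/7, 3/7)
3. R is the centroid of triangle VNS ⇒ R = (4/21, 10/21)
line BR meets NS at T = (8/21, 2/7)
R = B + t·(T−B) with t = -3, so BR:RT = -3:4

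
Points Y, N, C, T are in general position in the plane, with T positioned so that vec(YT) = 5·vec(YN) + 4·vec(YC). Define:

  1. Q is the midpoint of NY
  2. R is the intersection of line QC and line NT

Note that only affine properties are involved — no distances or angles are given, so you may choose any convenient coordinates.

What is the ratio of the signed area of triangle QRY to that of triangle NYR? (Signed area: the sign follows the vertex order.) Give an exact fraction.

[QRY]:[NYR] = -1/2

Set Y = (0, 0), N = (1, 0), C = (0, 1), T = (5, 4); any affine frame gives the same invariant.
1. Q is the midpoint of NY ⇒ Q = (1/2, 0)
2. R is the intersection of line QC and line NT ⇒ R = (2/3, -1/3)
2·[QRY] = -1/6, 2·[NYR] = 1/3
[QRY]:[NYR] = -1/6:1/3 = -1/2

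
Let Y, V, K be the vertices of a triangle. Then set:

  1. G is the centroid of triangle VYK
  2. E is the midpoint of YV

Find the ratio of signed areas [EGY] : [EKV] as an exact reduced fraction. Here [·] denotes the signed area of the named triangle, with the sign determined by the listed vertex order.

[EGY]:[EKV] = -1/3

Set Y = (0, 0), V = (1, 0), K = (0, 1); any affine frame gives the same invariant.
1. G is the centroid of triangle VYK ⇒ G = (1/3, 1/3)
2. E is the midpoint of YV ⇒ E = (1/2, 0)
2·[EGY] = 1/6, 2·[EKV] = -1/2
[EGY]:[EKV] = 1/6:-1/2 = -1/3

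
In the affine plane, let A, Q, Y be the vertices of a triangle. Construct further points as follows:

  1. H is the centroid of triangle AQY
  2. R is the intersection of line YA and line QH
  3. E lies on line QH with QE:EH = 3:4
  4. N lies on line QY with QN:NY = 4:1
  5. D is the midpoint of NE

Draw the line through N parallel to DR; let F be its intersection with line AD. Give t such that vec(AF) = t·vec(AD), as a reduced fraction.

t = 13/8

Set A = (0, 0), Q = (1, 0), Y = (0, 1); any affine frame gives the same invariant.
1. H is the centroid of triangle AQY ⇒ H = (1/3, 1/3)
2. R is the intersection of line YA and line QH ⇒ R = (0, 1/2)
3. E lies on line QH with QE:EH = 3:4 ⇒ E = (5/7, 1/7)
4. N lies on line QY with QN:NY = 4:1 ⇒ N = (1/5, 4/5)
5. D is the midpoint of NE ⇒ D = (16/35, 33/70)
through N parallel to DR: direction (-16/35, 1/35); meets AD at F = (26/35, 429/560)
F = A + t·(D−A) with t = 13/8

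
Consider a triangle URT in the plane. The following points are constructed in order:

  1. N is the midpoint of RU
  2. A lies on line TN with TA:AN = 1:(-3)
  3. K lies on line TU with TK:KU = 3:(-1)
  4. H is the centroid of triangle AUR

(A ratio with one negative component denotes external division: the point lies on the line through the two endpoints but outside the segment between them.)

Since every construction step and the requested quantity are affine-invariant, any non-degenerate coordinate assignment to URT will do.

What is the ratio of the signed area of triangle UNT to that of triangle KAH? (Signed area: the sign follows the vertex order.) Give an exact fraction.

Choose coordinates U = (0, 0), R = (1, 0), T = (0, 1).
1. N is the midpoint of RU ⇒ N = (1/2, 0)
2. A lies on line TN with TA:AN = 1:(-3) ⇒ A = (-1/4, 3/2)
3. K lies on line TU with TK:KU = 3:(-1) ⇒ K = (0, -1/2)
4. H is the centroid of triangle AUR ⇒ H = (1/4, 1/2)
2·[UNT] = 1/2, 2·[KAH] = -3/4
[UNT]:[KAH] = 1/2:-3/4 = -2/3

[UNT]:[KAH] = -2/3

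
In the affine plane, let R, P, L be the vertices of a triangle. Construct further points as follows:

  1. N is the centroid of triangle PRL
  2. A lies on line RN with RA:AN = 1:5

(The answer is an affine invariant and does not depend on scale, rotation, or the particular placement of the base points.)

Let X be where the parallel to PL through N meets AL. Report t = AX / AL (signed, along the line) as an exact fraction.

Choose coordinates R = (0, 0), P = (1, 0), L = (0, 1).
1. N is the centroid of triangle PRL ⇒ N = (1/3, 1/3)
2. A lies on line RN with RA:AN = 1:5 ⇒ A = (1/18, 1/18)
through N parallel to PL: direction (-1, 1); meets AL at X = (1/48, 31/48)
X = A + t·(L−A) with t = 5/8

t = 5/8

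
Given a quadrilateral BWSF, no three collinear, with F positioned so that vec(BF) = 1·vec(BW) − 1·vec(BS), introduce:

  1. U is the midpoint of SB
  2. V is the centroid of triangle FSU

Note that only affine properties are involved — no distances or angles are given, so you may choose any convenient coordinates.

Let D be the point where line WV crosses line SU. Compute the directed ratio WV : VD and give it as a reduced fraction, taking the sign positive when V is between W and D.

Work in coordinates with B = (0, 0), W = (1, 0), S = (0, 1), F = (1, -1).
1. U is the midpoint of SB ⇒ U = (0, 1/2)
2. V is the centroid of triangle FSU ⇒ V = (1/3, 1/6)
line WV meets SU at D = (0, 1/4)
V = W + t·(D−W) with t = 2/3, so WV:VD = 2/3:1/3

WV:VD = 2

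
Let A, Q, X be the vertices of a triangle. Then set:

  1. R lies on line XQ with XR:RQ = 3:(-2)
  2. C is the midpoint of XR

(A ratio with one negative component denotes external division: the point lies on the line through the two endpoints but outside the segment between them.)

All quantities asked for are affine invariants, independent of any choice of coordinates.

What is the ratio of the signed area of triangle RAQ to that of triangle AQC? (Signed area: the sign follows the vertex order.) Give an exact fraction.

Set A = (0, 0), Q = (1, 0), X = (0, 1); any affine frame gives the same invariant.
1. R lies on line XQ with XR:RQ = 3:(-2) ⇒ R = (3, -2)
2. C is the midpoint of XR ⇒ C = (3/2, -1/2)
2·[RAQ] = -2, 2·[AQC] = -1/2
[RAQ]:[AQC] = -2:-1/2 = 4

[RAQ]:[AQC] = 4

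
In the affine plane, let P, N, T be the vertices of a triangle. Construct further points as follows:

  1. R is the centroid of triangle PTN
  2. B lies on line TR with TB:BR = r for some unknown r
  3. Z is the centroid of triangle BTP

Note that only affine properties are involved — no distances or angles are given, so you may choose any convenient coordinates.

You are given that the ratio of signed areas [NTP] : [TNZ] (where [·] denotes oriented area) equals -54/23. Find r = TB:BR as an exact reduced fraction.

r = 5

Assign P = (0, 0), N = (1, 0), T = (0, 1) — the answer is frame-independent, so this choice is without loss of generality.
1. R is the centroid of triangle PTN ⇒ R = (1/3, 1/3)
2. With TB:BR = r, write λ = r/(r+1) so B = T + λ·(R−T); B is affine-linear in λ
3. Z is the centroid of triangle BTP ⇒ Z is an affine combination of earlier points and hence also affine-linear in λ
Every point depending on B is an affine combination of B and λ-independent points, so each such coordinate is linear in λ; the λ² term in each signed area is a multiple of (R−T)×(R−T) = 0, so 2·[NTP] and 2·[TNZ] are each linear in λ. Evaluating at λ=0 and λ=1:
  2·[NTP] = 1,   2·[TNZ] = -1/9·λ − 1/3
So [NTP]:[TNZ] = (1) / (-1/9·λ − 1/3). Setting this equal to -54/23:
  1 = -54/23·(-1/9·λ − 1/3)  ⇒  λ = 5/6
Then r = λ/(1−λ) = (5/6)/(1/6) = 5. Check: with r = 5, B = (5/18, 4/9) and [NTP]:[TNZ] = -54/23 as required.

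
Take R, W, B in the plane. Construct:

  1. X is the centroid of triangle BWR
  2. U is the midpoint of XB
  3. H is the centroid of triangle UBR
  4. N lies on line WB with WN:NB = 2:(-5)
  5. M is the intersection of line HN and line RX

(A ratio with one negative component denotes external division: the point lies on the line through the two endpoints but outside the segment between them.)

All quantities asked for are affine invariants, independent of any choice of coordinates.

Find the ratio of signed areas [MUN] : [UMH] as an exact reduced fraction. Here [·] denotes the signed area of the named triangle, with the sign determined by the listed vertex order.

Set R = (0, 0), W = (1, 0), B = (0, 1); any affine frame gives the same invariant.
1. X is the centroid of triangle BWR ⇒ X = (1/3, 1/3)
2. U is the midpoint of XB ⇒ U = (1/6, 2/3)
3. H is the centroid of triangle UBR ⇒ H = (1/18, 5/9)
4. N lies on line WB with WN:NB = 2:(-5) ⇒ N = (5/3, -2/3)
5. M is the intersection of line HN and line RX ⇒ M = (52/153, 52/153)
2·[MUN] = -7/27, 2·[UMH] = -1/18
[MUN]:[UMH] = -7/27:-1/18 = 14/3

[MUN]:[UMH] = 14/3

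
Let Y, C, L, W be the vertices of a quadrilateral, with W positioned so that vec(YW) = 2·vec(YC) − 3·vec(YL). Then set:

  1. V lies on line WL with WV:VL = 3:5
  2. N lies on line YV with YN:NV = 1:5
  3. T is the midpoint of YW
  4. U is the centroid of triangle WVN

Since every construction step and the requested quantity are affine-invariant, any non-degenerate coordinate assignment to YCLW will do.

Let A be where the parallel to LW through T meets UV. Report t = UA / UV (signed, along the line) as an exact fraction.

t = -4/5

Set Y = (0, 0), C = (1, 0), L = (0, 1), W = (2, -3); any affine frame gives the same invariant.
1. V lies on line WL with WV:VL = 3:5 ⇒ V = (5/4, -3/2)
2. N lies on line YV with YN:NV = 1:5 ⇒ N = (5/24, -1/4)
3. T is the midpoint of YW ⇒ T = (1, -3/2)
4. U is the centroid of triangle WVN ⇒ U = (83/72, -19/12)
through T parallel to LW: direction (2, -4); meets UV at A = (43/40, -33/20)
A = U + t·(V−U) with t = -4/5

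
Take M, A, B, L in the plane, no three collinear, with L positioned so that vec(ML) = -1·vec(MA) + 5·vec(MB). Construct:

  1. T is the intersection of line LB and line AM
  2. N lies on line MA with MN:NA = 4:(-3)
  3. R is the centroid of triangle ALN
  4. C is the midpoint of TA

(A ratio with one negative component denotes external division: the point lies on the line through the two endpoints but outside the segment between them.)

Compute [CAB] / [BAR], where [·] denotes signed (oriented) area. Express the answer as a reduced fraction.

[CAB]:[BAR] = 3/16

Work in coordinates with M = (0, 0), A = (1, 0), B = (0, 1), L = (-1, 5).
1. T is the intersection of line LB and line AM ⇒ T = (1/4, 0)
2. N lies on line MA with MN:NA = 4:(-3) ⇒ N = (4, 0)
3. R is the centroid of triangle ALN ⇒ R = (4/3, 5/3)
4. C is the midpoint of TA ⇒ C = (5/8, 0)
2·[CAB] = 3/8, 2·[BAR] = 2
[CAB]:[BAR] = 3/8:2 = 3/16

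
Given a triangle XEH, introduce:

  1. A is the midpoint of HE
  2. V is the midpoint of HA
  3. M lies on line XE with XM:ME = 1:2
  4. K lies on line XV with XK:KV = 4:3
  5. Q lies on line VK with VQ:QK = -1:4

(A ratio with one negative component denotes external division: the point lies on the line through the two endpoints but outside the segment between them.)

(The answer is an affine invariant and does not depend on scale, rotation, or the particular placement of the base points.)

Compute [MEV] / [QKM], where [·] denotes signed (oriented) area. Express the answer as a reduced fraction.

Assign X = (0, 0), E = (1, 0), H = (0, 1) — the answer is frame-independent, so this choice is without loss of generality.
1. A is the midpoint of HE ⇒ A = (1/2, 1/2)
2. V is the midpoint of HA ⇒ V = (1/4, 3/4)
3. M lies on line XE with XM:ME = 1:2 ⇒ M = (1/3, 0)
4. K lies on line XV with XK:KV = 4:3 ⇒ K = (1/7, 3/7)
5. Q lies on line VK with VQ:QK = -1:4 ⇒ Q = (2/7, 6/7)
2·[MEV] = 1/2, 2·[QKM] = 1/7
[MEV]:[QKM] = 1/2:1/7 = 7/2

[MEV]:[QKM] = 7/2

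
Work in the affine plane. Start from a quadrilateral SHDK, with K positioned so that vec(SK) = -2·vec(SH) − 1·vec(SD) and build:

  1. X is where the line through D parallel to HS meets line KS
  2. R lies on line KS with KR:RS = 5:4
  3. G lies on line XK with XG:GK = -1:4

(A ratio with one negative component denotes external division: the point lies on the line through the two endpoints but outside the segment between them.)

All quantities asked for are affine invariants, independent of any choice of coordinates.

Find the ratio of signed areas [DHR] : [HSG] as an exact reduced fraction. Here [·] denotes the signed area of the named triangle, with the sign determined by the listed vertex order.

[DHR]:[HSG] = 7/5

Assign S = (0, 0), H = (1, 0), D = (0, 1), K = (-2, -1) — the answer is frame-independent, so this choice is without loss of generality.
1. X is where the line through D parallel to HS meets line KS ⇒ X = (2, 1)
2. R lies on line KS with KR:RS = 5:4 ⇒ R = (-8/9, -4/9)
3. G lies on line XK with XG:GK = -1:4 ⇒ G = (10/3, 5/3)
2·[DHR] = -7/3, 2·[HSG] = -5/3
[DHR]:[HSG] = -7/3:-5/3 = 7/5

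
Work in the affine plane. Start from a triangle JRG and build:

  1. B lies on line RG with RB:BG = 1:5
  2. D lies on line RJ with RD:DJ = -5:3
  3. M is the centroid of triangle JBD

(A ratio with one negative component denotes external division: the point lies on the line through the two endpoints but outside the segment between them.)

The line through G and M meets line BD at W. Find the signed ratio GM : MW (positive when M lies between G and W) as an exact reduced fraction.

GM:MW = -26

Set J = (0, 0), R = (1, 0), G = (0, 1); any affine frame gives the same invariant.
1. B lies on line RG with RB:BG = 1:5 ⇒ B = (5/6, 1/6)
2. D lies on line RJ with RD:DJ = -5:3 ⇒ D = (-3/2, 0)
3. M is the centroid of triangle JBD ⇒ M = (-2/9, 1/18)
line GM meets BD at W = (-25/117, 43/468)
M = G + t·(W−G) with t = 26/25, so GM:MW = 26/25:-1/25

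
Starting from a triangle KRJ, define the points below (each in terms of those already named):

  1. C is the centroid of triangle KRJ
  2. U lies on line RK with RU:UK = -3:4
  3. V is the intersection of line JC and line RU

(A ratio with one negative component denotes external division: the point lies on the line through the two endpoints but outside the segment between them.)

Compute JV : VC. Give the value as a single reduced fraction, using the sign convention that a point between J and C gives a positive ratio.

JV:VC = -3

Choose coordinates K = (0, 0), R = (1, 0), J = (0, 1).
1. C is the centroid of triangle KRJ ⇒ C = (1/3, 1/3)
2. U lies on line RK with RU:UK = -3:4 ⇒ U = (4, 0)
3. V is the intersection of line JC and line RU ⇒ V = (1/2, 0)
V = J + t·(C−J) with t = 3/2, so JV:VC = t:(1−t) = 3/2:-1/2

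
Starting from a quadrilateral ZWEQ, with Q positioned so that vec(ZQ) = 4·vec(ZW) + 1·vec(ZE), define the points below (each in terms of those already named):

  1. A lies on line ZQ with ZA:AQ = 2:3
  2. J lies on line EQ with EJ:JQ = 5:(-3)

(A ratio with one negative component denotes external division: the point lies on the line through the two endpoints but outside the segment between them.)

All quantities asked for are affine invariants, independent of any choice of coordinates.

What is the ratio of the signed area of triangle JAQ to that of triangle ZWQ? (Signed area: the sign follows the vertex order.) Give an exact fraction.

[JAQ]:[ZWQ] = -18/5

Choose coordinates Z = (0, 0), W = (1, 0), E = (0, 1), Q = (4, 1).
1. A lies on line ZQ with ZA:AQ = 2:3 ⇒ A = (8/5, 2/5)
2. J lies on line EQ with EJ:JQ = 5:(-3) ⇒ J = (10, 1)
2·[JAQ] = -18/5, 2·[ZWQ] = 1
[JAQ]:[ZWQ] = -18/5:1 = -18/5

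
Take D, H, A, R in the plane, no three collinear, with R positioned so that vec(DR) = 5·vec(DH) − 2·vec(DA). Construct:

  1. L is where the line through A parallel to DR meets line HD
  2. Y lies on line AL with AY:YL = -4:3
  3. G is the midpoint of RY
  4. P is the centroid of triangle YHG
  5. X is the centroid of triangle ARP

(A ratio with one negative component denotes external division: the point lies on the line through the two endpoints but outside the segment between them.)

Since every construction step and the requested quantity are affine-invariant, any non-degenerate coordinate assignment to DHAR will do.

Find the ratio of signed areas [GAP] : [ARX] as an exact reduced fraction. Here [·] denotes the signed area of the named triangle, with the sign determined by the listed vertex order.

Choose coordinates D = (0, 0), H = (1, 0), A = (0, 1), R = (5, -2).
1. L is where the line through A parallel to DR meets line HD ⇒ L = (5/2, 0)
2. Y lies on line AL with AY:YL = -4:3 ⇒ Y = (10, -3)
3. G is the midpoint of RY ⇒ G = (15/2, -5/2)
4. P is the centroid of triangle YHG ⇒ P = (37/6, -11/6)
5. X is the centroid of triangle ARP ⇒ X = (67/18, -17/18)
2·[GAP] = -1/3, 2·[ARX] = 13/9
[GAP]:[ARX] = -1/3:13/9 = -3/13

[GAP]:[ARX] = -3/13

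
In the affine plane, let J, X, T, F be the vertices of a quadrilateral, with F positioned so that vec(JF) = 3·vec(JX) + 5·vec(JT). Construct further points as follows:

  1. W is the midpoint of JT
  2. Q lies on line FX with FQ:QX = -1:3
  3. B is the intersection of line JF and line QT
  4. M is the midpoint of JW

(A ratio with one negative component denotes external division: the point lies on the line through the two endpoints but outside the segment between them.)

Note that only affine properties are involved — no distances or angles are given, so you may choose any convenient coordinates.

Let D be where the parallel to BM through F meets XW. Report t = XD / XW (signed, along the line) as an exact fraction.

t = 18/23

Assign J = (0, 0), X = (1, 0), T = (0, 1), F = (3, 5) — the answer is frame-independent, so this choice is without loss of generality.
1. W is the midpoint of JT ⇒ W = (0, 1/2)
2. Q lies on line FX with FQ:QX = -1:3 ⇒ Q = (4, 15/2)
3. B is the intersection of line JF and line QT ⇒ B = (24, 40)
4. M is the midpoint of JW ⇒ M = (0, 1/4)
through F parallel to BM: direction (-24, -159/4); meets XW at D = (5/23, 9/23)
D = X + t·(W−X) with t = 18/23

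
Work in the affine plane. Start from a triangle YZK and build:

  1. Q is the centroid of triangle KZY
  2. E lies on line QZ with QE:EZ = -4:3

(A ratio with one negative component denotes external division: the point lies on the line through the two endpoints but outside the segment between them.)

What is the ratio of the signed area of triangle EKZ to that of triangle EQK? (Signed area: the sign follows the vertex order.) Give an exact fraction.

[EKZ]:[EQK] = -3/4

Choose coordinates Y = (0, 0), Z = (1, 0), K = (0, 1).
1. Q is the centroid of triangle KZY ⇒ Q = (1/3, 1/3)
2. E lies on line QZ with QE:EZ = -4:3 ⇒ E = (3, -1)
2·[EKZ] = 1, 2·[EQK] = -4/3
[EKZ]:[EQK] = 1:-4/3 = -3/4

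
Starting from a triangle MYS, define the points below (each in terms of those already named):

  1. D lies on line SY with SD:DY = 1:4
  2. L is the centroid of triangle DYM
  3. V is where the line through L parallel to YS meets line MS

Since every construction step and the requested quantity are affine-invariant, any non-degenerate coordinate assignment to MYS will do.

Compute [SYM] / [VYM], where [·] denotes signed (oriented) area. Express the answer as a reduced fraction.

[SYM]:[VYM] = 3/2

Work in coordinates with M = (0, 0), Y = (1, 0), S = (0, 1).
1. D lies on line SY with SD:DY = 1:4 ⇒ D = (1/5, 4/5)
2. L is the centroid of triangle DYM ⇒ L = (2/5, 4/15)
3. V is where the line through L parallel to YS meets line MS ⇒ V = (0, 2/3)
2·[SYM] = -1, 2·[VYM] = -2/3
[SYM]:[VYM] = -1:-2/3 = 3/2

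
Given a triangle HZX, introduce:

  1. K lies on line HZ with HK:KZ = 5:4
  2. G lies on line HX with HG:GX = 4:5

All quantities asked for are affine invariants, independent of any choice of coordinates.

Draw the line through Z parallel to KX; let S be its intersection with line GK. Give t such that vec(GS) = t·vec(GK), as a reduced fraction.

t = 61/25

Work in coordinates with H = (0, 0), Z = (1, 0), X = (0, 1).
1. K lies on line HZ with HK:KZ = 5:4 ⇒ K = (5/9, 0)
2. G lies on line HX with HG:GX = 4:5 ⇒ G = (0, 4/9)
through Z parallel to KX: direction (-5/9, 1); meets GK at S = (61/45, -16/25)
S = G + t·(K−G) with t = 61/25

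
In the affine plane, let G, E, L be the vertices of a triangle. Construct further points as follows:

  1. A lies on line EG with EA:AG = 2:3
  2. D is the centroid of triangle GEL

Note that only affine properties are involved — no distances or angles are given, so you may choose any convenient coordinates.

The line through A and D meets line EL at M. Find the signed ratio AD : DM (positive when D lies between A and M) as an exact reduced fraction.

AD:DM = 1/5

Choose coordinates G = (0, 0), E = (1, 0), L = (0, 1).
1. A lies on line EG with EA:AG = 2:3 ⇒ A = (3/5, 0)
2. D is the centroid of triangle GEL ⇒ D = (1/3, 1/3)
line AD meets EL at M = (-1, 2)
D = A + t·(M−A) with t = 1/6, so AD:DM = 1/6:5/6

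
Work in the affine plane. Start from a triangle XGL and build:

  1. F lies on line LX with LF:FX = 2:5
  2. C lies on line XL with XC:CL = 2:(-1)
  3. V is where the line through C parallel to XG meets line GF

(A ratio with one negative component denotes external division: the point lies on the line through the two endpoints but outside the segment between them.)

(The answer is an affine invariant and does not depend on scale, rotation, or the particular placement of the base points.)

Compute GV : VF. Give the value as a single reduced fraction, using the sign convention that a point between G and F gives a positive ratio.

Assign X = (0, 0), G = (1, 0), L = (0, 1) — the answer is frame-independent, so this choice is without loss of generality.
1. F lies on line LX with LF:FX = 2:5 ⇒ F = (0, 5/7)
2. C lies on line XL with XC:CL = 2:(-1) ⇒ C = (0, 2)
3. V is where the line through C parallel to XG meets line GF ⇒ V = (-9/5, 2)
V = G + t·(F−G) with t = 14/5, so GV:VF = t:(1−t) = 14/5:-9/5

GV:VF = -14/9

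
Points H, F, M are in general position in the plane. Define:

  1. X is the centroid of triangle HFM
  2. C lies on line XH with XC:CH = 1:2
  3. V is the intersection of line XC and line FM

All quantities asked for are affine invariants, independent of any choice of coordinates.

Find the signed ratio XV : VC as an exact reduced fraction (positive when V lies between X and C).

XV:VC = -3/5

Work in coordinates with H = (0, 0), F = (1, 0), M = (0, 1).
1. X is the centroid of triangle HFM ⇒ X = (1/3, 1/3)
2. C lies on line XH with XC:CH = 1:2 ⇒ C = (2/9, 2/9)
3. V is the intersection of line XC and line FM ⇒ V = (1/2, 1/2)
V = X + t·(C−X) with t = -3/2, so XV:VC = t:(1−t) = -3/2:5/2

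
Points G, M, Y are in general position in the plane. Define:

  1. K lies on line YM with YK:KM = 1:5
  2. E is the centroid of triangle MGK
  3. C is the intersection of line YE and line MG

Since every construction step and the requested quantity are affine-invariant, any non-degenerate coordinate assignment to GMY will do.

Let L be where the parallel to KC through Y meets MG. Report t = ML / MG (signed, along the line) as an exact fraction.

Assign G = (0, 0), M = (1, 0), Y = (0, 1) — the answer is frame-independent, so this choice is without loss of generality.
1. K lies on line YM with YK:KM = 1:5 ⇒ K = (1/6, 5/6)
2. E is the centroid of triangle MGK ⇒ E = (7/18, 5/18)
3. C is the intersection of line YE and line MG ⇒ C = (7/13, 0)
through Y parallel to KC: direction (29/78, -5/6); meets MG at L = (29/65, 0)
L = M + t·(G−M) with t = 36/65

t = 36/65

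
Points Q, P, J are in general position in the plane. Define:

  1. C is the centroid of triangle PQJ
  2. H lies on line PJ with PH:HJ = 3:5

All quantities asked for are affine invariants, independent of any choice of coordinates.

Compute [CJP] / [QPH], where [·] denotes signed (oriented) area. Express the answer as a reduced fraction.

[CJP]:[QPH] = -8/9

Choose coordinates Q = (0, 0), P = (1, 0), J = (0, 1).
1. C is the centroid of triangle PQJ ⇒ C = (1/3, 1/3)
2. H lies on line PJ with PH:HJ = 3:5 ⇒ H = (5/8, 3/8)
2·[CJP] = -1/3, 2·[QPH] = 3/8
[CJP]:[QPH] = -1/3:3/8 = -8/9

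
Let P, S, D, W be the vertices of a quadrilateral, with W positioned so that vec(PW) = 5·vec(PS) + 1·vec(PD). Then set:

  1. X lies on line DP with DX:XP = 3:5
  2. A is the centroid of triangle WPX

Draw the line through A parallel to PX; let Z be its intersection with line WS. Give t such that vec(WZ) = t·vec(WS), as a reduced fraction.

t = 5/6

Choose coordinates P = (0, 0), S = (1, 0), D = (0, 1), W = (5, 1).
1. X lies on line DP with DX:XP = 3:5 ⇒ X = (0, 5/8)
2. A is the centroid of triangle WPX ⇒ A = (5/3, 13/24)
through A parallel to PX: direction (0, 5/8); meets WS at Z = (5/3, 1/6)
Z = W + t·(S−W) with t = 5/6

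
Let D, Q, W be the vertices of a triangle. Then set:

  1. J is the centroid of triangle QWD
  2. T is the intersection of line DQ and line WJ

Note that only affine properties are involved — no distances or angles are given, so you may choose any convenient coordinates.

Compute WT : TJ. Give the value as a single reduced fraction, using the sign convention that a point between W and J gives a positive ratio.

Assign D = (0, 0), Q = (1, 0), W = (0, 1) — the answer is frame-independent, so this choice is without loss of generality.
1. J is the centroid of triangle QWD ⇒ J = (1/3, 1/3)
2. T is the intersection of line DQ and line WJ ⇒ T = (1/2, 0)
T = W + t·(J−W) with t = 3/2, so WT:TJ = t:(1−t) = 3/2:-1/2

WT:TJ = -3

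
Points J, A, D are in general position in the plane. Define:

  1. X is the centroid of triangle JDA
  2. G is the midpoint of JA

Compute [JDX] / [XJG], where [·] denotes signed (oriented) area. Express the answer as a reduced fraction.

Work in coordinates with J = (0, 0), A = (1, 0), D = (0, 1).
1. X is the centroid of triangle JDA ⇒ X = (1/3, 1/3)
2. G is the midpoint of JA ⇒ G = (1/2, 0)
2·[JDX] = -1/3, 2·[XJG] = 1/6
[JDX]:[XJG] = -1/3:1/6 = -2

[JDX]:[XJG] = -2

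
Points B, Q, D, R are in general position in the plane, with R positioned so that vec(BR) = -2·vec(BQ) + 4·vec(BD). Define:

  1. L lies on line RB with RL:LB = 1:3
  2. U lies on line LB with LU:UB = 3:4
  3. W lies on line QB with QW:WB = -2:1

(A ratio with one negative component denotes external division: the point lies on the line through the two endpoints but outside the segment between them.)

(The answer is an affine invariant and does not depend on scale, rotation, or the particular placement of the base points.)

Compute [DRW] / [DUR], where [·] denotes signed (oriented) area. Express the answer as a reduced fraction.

[DRW]:[DUR] = -35/8

Work in coordinates with B = (0, 0), Q = (1, 0), D = (0, 1), R = (-2, 4).
1. L lies on line RB with RL:LB = 1:3 ⇒ L = (-3/2, 3)
2. U lies on line LB with LU:UB = 3:4 ⇒ U = (-6/7, 12/7)
3. W lies on line QB with QW:WB = -2:1 ⇒ W = (-1, 0)
2·[DRW] = 5, 2·[DUR] = -8/7
[DRW]:[DUR] = 5:-8/7 = -35/8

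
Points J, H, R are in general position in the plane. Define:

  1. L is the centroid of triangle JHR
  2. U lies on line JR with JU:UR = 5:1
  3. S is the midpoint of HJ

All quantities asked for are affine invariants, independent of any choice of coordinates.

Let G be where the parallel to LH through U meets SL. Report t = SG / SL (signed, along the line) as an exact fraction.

t = 7/3

Work in coordinates with J = (0, 0), H = (1, 0), R = (0, 1).
1. L is the centroid of triangle JHR ⇒ L = (1/3, 1/3)
2. U lies on line JR with JU:UR = 5:1 ⇒ U = (0, 5/6)
3. S is the midpoint of HJ ⇒ S = (1/2, 0)
through U parallel to LH: direction (2/3, -1/3); meets SL at G = (1/9, 7/9)
G = S + t·(L−S) with t = 7/3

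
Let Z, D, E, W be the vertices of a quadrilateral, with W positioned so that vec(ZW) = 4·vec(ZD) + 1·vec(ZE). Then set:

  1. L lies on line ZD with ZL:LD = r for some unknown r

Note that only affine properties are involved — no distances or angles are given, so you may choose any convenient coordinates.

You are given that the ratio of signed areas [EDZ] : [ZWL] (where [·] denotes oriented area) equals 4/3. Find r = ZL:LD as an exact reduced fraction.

r = 3

Assign Z = (0, 0), D = (1, 0), E = (0, 1), W = (4, 1) — the answer is frame-independent, so this choice is without loss of generality.
1. With ZL:LD = r, write λ = r/(r+1) so L = Z + λ·(D−Z); L is affine-linear in λ
Every point depending on L is an affine combination of L and λ-independent points, so each such coordinate is linear in λ; the λ² term in each signed area is a multiple of (D−Z)×(D−Z) = 0, so 2·[EDZ] and 2·[ZWL] are each linear in λ. Evaluating at λ=0 and λ=1:
  2·[EDZ] = -1,   2·[ZWL] = −λ
So [EDZ]:[ZWL] = (-1) / (−λ). Setting this equal to 4/3:
  -1 = 4/3·(−λ)  ⇒  λ = 3/4
Then r = λ/(1−λ) = (3/4)/(1/4) = 3. Check: with r = 3, L = (3/4, 0) and [EDZ]:[ZWL] = 4/3 as required.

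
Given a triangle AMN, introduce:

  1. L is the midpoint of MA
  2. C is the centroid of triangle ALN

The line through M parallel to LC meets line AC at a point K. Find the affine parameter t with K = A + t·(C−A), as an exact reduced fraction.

Work in coordinates with A = (0, 0), M = (1, 0), N = (0, 1).
1. L is the midpoint of MA ⇒ L = (1/2, 0)
2. C is the centroid of triangle ALN ⇒ C = (1/6, 1/3)
through M parallel to LC: direction (-1/3, 1/3); meets AC at K = (1/3, 2/3)
K = A + t·(C−A) with t = 2

t = 2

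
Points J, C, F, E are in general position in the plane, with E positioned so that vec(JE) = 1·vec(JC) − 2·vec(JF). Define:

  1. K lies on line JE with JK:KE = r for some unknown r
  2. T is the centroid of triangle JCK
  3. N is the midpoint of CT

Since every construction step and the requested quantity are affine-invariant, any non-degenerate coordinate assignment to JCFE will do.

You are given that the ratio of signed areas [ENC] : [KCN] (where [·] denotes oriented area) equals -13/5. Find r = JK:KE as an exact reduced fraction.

Work in coordinates with J = (0, 0), C = (1, 0), F = (0, 1), E = (1, -2).
1. With JK:KE = r, write λ = r/(r+1) so K = J + λ·(E−J); K is affine-linear in λ
2. T is the centroid of triangle JCK ⇒ T is an affine combination of earlier points and hence also affine-linear in λ
3. N is the midpoint of CT ⇒ N is an affine combination of earlier points and hence also affine-linear in λ
Every point depending on K is an affine combination of K and λ-independent points, so each such coordinate is linear in λ; the λ² term in each signed area is a multiple of (E−J)×(E−J) = 0, so 2·[ENC] and 2·[KCN] are each linear in λ. Evaluating at λ=0 and λ=1:
  2·[ENC] = 1/3·λ − 2/3,   2·[KCN] = 1/3·λ
So [ENC]:[KCN] = (1/3·λ − 2/3) / (1/3·λ). Setting this equal to -13/5:
  1/3·λ − 2/3 = -13/5·(1/3·λ)  ⇒  λ = 5/9
Then r = λ/(1−λ) = (5/9)/(4/9) = 5/4. Check: with r = 5/4, K = (5/9, -10/9) and [ENC]:[KCN] = -13/5 as required.

r = 5/4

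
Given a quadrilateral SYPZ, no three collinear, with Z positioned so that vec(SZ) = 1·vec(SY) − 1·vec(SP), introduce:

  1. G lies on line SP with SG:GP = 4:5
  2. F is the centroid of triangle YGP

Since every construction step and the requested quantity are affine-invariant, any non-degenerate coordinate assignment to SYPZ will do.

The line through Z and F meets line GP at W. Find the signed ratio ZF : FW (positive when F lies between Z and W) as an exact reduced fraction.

ZF:FW = 2

Choose coordinates S = (0, 0), Y = (1, 0), P = (0, 1), Z = (1, -1).
1. G lies on line SP with SG:GP = 4:5 ⇒ G = (0, 4/9)
2. F is the centroid of triangle YGP ⇒ F = (1/3, 13/27)
line ZF meets GP at W = (0, 11/9)
F = Z + t·(W−Z) with t = 2/3, so ZF:FW = 2/3:1/3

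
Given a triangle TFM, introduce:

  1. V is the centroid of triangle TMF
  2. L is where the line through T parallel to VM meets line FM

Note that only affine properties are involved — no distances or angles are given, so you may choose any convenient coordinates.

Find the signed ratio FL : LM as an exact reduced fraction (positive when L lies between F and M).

FL:LM = -2

Set T = (0, 0), F = (1, 0), M = (0, 1); any affine frame gives the same invariant.
1. V is the centroid of triangle TMF ⇒ V = (1/3, 1/3)
2. L is where the line through T parallel to VM meets line FM ⇒ L = (-1, 2)
L = F + t·(M−F) with t = 2, so FL:LM = t:(1−t) = 2:-1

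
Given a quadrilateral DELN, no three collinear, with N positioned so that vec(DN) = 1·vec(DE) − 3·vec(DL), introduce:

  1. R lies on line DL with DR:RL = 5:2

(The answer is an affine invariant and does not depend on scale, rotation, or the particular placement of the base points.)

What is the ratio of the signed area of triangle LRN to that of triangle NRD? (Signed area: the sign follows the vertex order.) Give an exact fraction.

Choose coordinates D = (0, 0), E = (1, 0), L = (0, 1), N = (1, -3).
1. R lies on line DL with DR:RL = 5:2 ⇒ R = (0, 5/7)
2·[LRN] = 2/7, 2·[NRD] = 5/7
[LRN]:[NRD] = 2/7:5/7 = 2/5

[LRN]:[NRD] = 2/5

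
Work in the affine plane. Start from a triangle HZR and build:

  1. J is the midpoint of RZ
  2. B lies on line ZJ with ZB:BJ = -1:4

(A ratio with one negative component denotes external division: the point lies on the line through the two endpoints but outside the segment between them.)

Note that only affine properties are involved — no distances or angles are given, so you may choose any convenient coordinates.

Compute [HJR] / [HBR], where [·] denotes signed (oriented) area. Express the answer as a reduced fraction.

[HJR]:[HBR] = 3/7

Work in coordinates with H = (0, 0), Z = (1, 0), R = (0, 1).
1. J is the midpoint of RZ ⇒ J = (1/2, 1/2)
2. B lies on line ZJ with ZB:BJ = -1:4 ⇒ B = (7/6, -1/6)
2·[HJR] = 1/2, 2·[HBR] = 7/6
[HJR]:[HBR] = 1/2:7/6 = 3/7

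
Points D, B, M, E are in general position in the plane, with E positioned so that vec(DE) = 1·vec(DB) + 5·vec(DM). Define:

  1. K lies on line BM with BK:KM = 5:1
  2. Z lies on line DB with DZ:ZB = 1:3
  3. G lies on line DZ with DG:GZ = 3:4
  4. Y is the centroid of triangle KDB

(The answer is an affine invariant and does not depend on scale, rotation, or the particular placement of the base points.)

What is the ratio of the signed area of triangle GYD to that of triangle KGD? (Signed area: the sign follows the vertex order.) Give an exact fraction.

Set D = (0, 0), B = (1, 0), M = (0, 1), E = (1, 5); any affine frame gives the same invariant.
1. K lies on line BM with BK:KM = 5:1 ⇒ K = (1/6, 5/6)
2. Z lies on line DB with DZ:ZB = 1:3 ⇒ Z = (1/4, 0)
3. G lies on line DZ with DG:GZ = 3:4 ⇒ G = (3/28, 0)
4. Y is the centroid of triangle KDB ⇒ Y = (7/18, 5/18)
2·[GYD] = 5/168, 2·[KGD] = -5/56
[GYD]:[KGD] = 5/168:-5/56 = -1/3

[GYD]:[KGD] = -1/3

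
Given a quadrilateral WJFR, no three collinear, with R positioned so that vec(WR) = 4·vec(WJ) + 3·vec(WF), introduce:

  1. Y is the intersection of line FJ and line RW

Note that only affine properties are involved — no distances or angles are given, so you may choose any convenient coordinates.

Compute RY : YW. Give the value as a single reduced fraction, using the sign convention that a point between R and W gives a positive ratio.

Set W = (0, 0), J = (1, 0), F = (0, 1), R = (4, 3); any affine frame gives the same invariant.
1. Y is the intersection of line FJ and line RW ⇒ Y = (4/7, 3/7)
Y = R + t·(W−R) with t = 6/7, so RY:YW = t:(1−t) = 6/7:1/7

RY:YW = 6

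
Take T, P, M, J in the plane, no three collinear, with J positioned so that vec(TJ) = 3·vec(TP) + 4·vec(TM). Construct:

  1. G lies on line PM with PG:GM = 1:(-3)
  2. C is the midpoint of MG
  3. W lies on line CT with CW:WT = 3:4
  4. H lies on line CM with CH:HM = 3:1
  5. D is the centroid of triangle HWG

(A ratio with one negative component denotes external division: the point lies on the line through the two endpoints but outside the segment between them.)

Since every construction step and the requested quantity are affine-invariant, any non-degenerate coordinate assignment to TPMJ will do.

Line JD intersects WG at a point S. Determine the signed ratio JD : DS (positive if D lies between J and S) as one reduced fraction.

Set T = (0, 0), P = (1, 0), M = (0, 1), J = (3, 4); any affine frame gives the same invariant.
1. G lies on line PM with PG:GM = 1:(-3) ⇒ G = (3/2, -1/2)
2. C is the midpoint of MG ⇒ C = (3/4, 1/4)
3. W lies on line CT with CW:WT = 3:4 ⇒ W = (3/7, 1/7)
4. H lies on line CM with CH:HM = 3:1 ⇒ H = (3/16, 13/16)
5. D is the centroid of triangle HWG ⇒ D = (79/112, 17/112)
line JD meets WG at S = (1839/2926, 67/2926)
D = J + t·(S−J) with t = 209/216, so JD:DS = 209/216:7/216

JD:DS = 209/7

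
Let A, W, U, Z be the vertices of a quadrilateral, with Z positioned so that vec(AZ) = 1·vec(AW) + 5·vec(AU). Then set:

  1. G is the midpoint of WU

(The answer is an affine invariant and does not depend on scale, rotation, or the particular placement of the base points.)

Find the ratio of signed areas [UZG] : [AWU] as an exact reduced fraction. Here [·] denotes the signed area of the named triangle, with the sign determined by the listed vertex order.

[UZG]:[AWU] = -5/2

Assign A = (0, 0), W = (1, 0), U = (0, 1), Z = (1, 5) — the answer is frame-independent, so this choice is without loss of generality.
1. G is the midpoint of WU ⇒ G = (1/2, 1/2)
2·[UZG] = -5/2, 2·[AWU] = 1
[UZG]:[AWU] = -5/2:1 = -5/2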